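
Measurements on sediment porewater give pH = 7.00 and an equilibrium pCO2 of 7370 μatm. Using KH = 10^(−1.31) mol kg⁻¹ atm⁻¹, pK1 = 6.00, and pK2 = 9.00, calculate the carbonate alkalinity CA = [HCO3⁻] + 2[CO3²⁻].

[CO2*] = KH · pCO2 = 10^(−1.31) × 7370×10^-6 = 3.610×10^-4 mol/kg
α₀ = 1/(1 + K1/[H⁺] + K1K2/[H⁺]²) = 1/(1 + 10^+1.00 + 10^-1.00) = 0.09009
DIC = [CO2*]/α₀ = 3.610×10^-4 / 0.09009 = 4.007 mmol/kg
CA = (α₁ + 2α₂)·DIC = (0.9009 + 2×0.009009) × 4.007 = 3.68 mmol/kg

CA = 3.68 mmol/kg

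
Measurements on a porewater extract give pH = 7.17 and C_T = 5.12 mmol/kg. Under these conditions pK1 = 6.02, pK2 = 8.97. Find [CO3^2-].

[CO3²⁻] = 0.0747 mmol/kg

α₂ = 1 / (1 + [H⁺]/K2 + [H⁺]²/(K1K2)) = 1 / (1 + 10^+1.80 + 10^+0.65)
   = 1 / (1 + 63.096 + 4.4668) = 1/68.563 = 0.01459
[CO3²⁻] = α₂ × DIC = 0.01459 × 5.12 = 0.0747 mmol/kg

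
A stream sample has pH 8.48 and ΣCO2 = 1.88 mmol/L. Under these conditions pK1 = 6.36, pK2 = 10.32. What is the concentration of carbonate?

α₂ = 1 / (1 + [H⁺]/K2 + [H⁺]²/(K1K2)) = 1 / (1 + 10^+1.84 + 10^-0.28)
   = 1 / (1 + 69.183 + 0.52481) = 1/70.708 = 0.01414
[CO3²⁻] = α₂ × DIC = 0.01414 × 1.88 = 0.0266 mmol/L

[CO3²⁻] = 0.0266 mmol/L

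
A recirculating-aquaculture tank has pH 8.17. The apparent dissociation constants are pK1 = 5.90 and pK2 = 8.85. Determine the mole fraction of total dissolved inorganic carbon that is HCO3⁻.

α₁ = 1 / (1 + [H⁺]/K1 + K2/[H⁺]) = 1 / (1 + 10^-2.27 + 10^-0.68)
   = 1 / (1 + 0.0053703 + 0.20893) = 1/1.2143 = 0.8235

α₁ = 0.824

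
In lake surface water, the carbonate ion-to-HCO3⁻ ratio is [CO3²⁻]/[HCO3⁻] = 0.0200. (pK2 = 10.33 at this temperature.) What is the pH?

From K2 = [H⁺][CO3²⁻]/[HCO3⁻]:  pH = pK2 + log₁₀([CO3²⁻]/[HCO3⁻])
log₁₀(0.0200) = -1.699
pH = 10.33 + (-1.699) = 8.63

pH = 8.63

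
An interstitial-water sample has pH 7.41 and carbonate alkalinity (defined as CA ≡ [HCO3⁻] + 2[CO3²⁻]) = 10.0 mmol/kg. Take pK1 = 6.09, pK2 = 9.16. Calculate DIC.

DIC = 10.3 mmol/kg

CA = [HCO3⁻] + 2[CO3²⁻] = (α₁ + 2α₂)·DIC
At pH 7.41: [H⁺]/K1 = 10^-1.32 = 0.047863, K2/[H⁺] = 10^-1.75 = 0.017783
α₁ = 1/(1 + 0.047863 + 0.017783) = 1/1.0656 = 0.9384; α₂ = α₁·K2/[H⁺] = 0.01669
α₁ + 2α₂ = 0.9718
DIC = CA / (α₁ + 2α₂) = 10.0 / 0.9718 = 10.3 mmol/kg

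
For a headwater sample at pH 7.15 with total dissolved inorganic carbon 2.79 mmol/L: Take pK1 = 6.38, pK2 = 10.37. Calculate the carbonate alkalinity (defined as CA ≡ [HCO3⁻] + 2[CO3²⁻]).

CA = [HCO3⁻] + 2[CO3²⁻] = (α₁ + 2α₂)·DIC
At pH 7.15: [H⁺]/K1 = 10^-0.77 = 0.16982, K2/[H⁺] = 10^-3.22 = 0.00060256
α₁ = 1/(1 + 0.16982 + 0.00060256) = 1/1.1704 = 0.8544; α₂ = α₁·K2/[H⁺] = 0.0005148
α₁ + 2α₂ = 0.8554
CA = 0.8554 × 2.79 = 2.39 mmol/L

CA = 2.39 mmol/L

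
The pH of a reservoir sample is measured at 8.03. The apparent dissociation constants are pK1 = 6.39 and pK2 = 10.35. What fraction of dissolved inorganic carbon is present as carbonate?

α₂ = 0.00466

α₂ = 1 / (1 + [H⁺]/K2 + [H⁺]²/(K1K2)) = 1 / (1 + 10^+2.32 + 10^+0.68)
   = 1 / (1 + 208.93 + 4.7863) = 1/214.72 = 0.004657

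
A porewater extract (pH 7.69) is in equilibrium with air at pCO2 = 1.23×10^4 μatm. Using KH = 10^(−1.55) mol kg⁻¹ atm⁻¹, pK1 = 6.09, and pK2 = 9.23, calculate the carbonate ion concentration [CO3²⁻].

[CO2*] = KH · pCO2 = 10^(−1.55) × 1.23×10^4×10^-6 = 3.467×10^-4 mol/kg
α₀ = 1/(1 + K1/[H⁺] + K1K2/[H⁺]²) = 1/(1 + 10^+1.60 + 10^+0.06) = 0.02383
DIC = [CO2*]/α₀ = 3.467×10^-4 / 0.02383 = 14.55 mmol/kg
[CO3²⁻] = α₂·DIC; α₂ = 0.02736, so [CO3²⁻] = 0.02736 × 14.55 = 0.398 mmol/kg

[CO3²⁻] = 0.398 mmol/kg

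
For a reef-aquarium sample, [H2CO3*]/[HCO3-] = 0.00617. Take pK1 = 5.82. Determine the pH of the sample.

pH = 8.03

From K1 = [H⁺][HCO3-]/[H2CO3*]:  pH = pK1 − log₁₀([H2CO3*]/[HCO3-])
log₁₀(0.00617) = -2.210
pH = 5.82 − (-2.210) = 8.03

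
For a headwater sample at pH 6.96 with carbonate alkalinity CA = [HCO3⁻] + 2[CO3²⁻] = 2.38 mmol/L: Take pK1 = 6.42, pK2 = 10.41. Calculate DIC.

DIC = 3.07 mmol/L

CA = [HCO3⁻] + 2[CO3²⁻] = (α₁ + 2α₂)·DIC
At pH 6.96: [H⁺]/K1 = 10^-0.54 = 0.28840, K2/[H⁺] = 10^-3.45 = 0.00035481
α₁ = 1/(1 + 0.28840 + 0.00035481) = 1/1.2888 = 0.7759; α₂ = α₁·K2/[H⁺] = 0.0002753
α₁ + 2α₂ = 0.7765
DIC = CA / (α₁ + 2α₂) = 2.38 / 0.7765 = 3.07 mmol/L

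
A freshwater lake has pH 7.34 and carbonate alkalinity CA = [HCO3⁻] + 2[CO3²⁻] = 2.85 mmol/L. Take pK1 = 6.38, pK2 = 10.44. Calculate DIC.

DIC = 3.16 mmol/L

CA = [HCO3⁻] + 2[CO3²⁻] = (α₁ + 2α₂)·DIC
At pH 7.34: [H⁺]/K1 = 10^-0.96 = 0.10965, K2/[H⁺] = 10^-3.10 = 0.00079433
α₁ = 1/(1 + 0.10965 + 0.00079433) = 1/1.1104 = 0.9005; α₂ = α₁·K2/[H⁺] = 0.0007153
α₁ + 2α₂ = 0.9020
DIC = CA / (α₁ + 2α₂) = 2.85 / 0.9020 = 3.16 mmol/L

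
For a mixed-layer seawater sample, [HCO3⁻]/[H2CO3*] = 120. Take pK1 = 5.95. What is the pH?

From K1 = [H⁺][HCO3⁻]/[H2CO3*]:  pH = pK1 + log₁₀([HCO3⁻]/[H2CO3*])
log₁₀(120) = +2.079
pH = 5.95 + (+2.079) = 8.03

pH = 8.03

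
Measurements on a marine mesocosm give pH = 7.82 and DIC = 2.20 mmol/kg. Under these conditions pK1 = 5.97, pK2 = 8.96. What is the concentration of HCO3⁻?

[HCO3⁻] = 2.02 mmol/kg

α₁ = 1 / (1 + [H⁺]/K1 + K2/[H⁺]) = 1 / (1 + 10^-1.85 + 10^-1.14)
   = 1 / (1 + 0.014125 + 0.072444) = 1/1.0866 = 0.9203
[HCO3⁻] = α₁ × DIC = 0.9203 × 2.20 = 2.02 mmol/kg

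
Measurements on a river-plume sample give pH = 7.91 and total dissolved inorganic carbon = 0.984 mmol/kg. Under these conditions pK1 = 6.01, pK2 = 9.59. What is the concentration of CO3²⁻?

[CO3²⁻] = 19.9 μmol/kg

α₂ = 1 / (1 + [H⁺]/K2 + [H⁺]²/(K1K2)) = 1 / (1 + 10^+1.68 + 10^-0.22)
   = 1 / (1 + 47.863 + 0.60256) = 1/49.466 = 0.02022
[CO3²⁻] = α₂ × DIC = 0.02022 × 0.984 = 0.0199 mmol/kg = 19.9 μmol/kg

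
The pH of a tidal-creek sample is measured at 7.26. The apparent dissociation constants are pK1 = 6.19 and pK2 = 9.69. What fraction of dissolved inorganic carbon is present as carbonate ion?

α₂ = 1 / (1 + [H⁺]/K2 + [H⁺]²/(K1K2)) = 1 / (1 + 10^+2.43 + 10^+1.36)
   = 1 / (1 + 269.15 + 22.909) = 1/293.06 = 0.003412

α₂ = 0.00341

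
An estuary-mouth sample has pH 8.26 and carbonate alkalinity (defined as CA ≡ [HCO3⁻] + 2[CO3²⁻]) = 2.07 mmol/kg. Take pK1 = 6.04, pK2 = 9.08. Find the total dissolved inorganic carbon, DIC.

CA = [HCO3⁻] + 2[CO3²⁻] = (α₁ + 2α₂)·DIC
At pH 8.26: [H⁺]/K1 = 10^-2.22 = 0.0060256, K2/[H⁺] = 10^-0.82 = 0.15136
α₁ = 1/(1 + 0.0060256 + 0.15136) = 1/1.1574 = 0.8640; α₂ = α₁·K2/[H⁺] = 0.1308
α₁ + 2α₂ = 1.1256
DIC = CA / (α₁ + 2α₂) = 2.07 / 1.1256 = 1.84 mmol/kg

DIC = 1.84 mmol/kg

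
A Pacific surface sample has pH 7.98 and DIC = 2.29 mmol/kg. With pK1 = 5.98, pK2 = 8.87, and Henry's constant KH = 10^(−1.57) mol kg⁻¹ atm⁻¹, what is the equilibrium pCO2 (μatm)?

pCO2 = 747 μatm

α₀ = 1 / (1 + K1/[H⁺] + K1K2/[H⁺]²) = 1 / (1 + 10^+2.00 + 10^+1.11)
   = 1 / (1 + 100.00 + 12.882) = 1/113.88 = 0.008781
[CO2*] = α₀ × DIC = 0.008781 × 2.29 = 0.02011 mmol/kg
pCO2 = [CO2*]/KH = 2.011×10^-5 / 2.692×10^-2 = 747 μatm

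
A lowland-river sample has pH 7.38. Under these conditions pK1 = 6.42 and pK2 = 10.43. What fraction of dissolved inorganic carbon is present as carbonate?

α₂ = 1 / (1 + [H⁺]/K2 + [H⁺]²/(K1K2)) = 1 / (1 + 10^+3.05 + 10^+2.09)
   = 1 / (1 + 1122.0 + 123.03) = 1/1246.0 = 0.0008025

α₂ = 0.000803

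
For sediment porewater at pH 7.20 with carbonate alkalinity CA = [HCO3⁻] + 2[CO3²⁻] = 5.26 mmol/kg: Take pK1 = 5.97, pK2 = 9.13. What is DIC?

CA = [HCO3⁻] + 2[CO3²⁻] = (α₁ + 2α₂)·DIC
At pH 7.20: [H⁺]/K1 = 10^-1.23 = 0.058884, K2/[H⁺] = 10^-1.93 = 0.011749
α₁ = 1/(1 + 0.058884 + 0.011749) = 1/1.0706 = 0.9340; α₂ = α₁·K2/[H⁺] = 0.01097
α₁ + 2α₂ = 0.9560
DIC = CA / (α₁ + 2α₂) = 5.26 / 0.9560 = 5.50 mmol/kg

DIC = 5.50 mmol/kg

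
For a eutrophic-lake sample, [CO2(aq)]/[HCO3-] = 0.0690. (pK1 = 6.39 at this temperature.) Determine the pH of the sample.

pH = 7.55

From K1 = [H⁺][HCO3-]/[CO2(aq)]:  pH = pK1 − log₁₀([CO2(aq)]/[HCO3-])
log₁₀(0.0690) = -1.161
pH = 6.39 − (-1.161) = 7.55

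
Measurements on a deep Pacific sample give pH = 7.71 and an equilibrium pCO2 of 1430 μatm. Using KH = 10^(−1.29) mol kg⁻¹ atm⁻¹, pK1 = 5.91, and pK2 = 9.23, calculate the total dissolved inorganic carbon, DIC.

DIC = 4.84 mmol/kg

[CO2*] = KH · pCO2 = 10^(−1.29) × 1430×10^-6 = 7.334×10^-5 mol/kg
α₀ = 1/(1 + K1/[H⁺] + K1K2/[H⁺]²) = 1/(1 + 10^+1.80 + 10^+0.28) = 0.01515
DIC = [CO2*]/α₀ = 7.334×10^-5 / 0.01515 = 4.84 mmol/kg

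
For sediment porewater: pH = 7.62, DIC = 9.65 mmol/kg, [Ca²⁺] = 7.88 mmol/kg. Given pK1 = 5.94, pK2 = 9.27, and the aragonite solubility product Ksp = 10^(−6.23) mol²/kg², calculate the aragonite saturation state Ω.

α₂ = 1 / (1 + [H⁺]/K2 + [H⁺]²/(K1K2)) = 1 / (1 + 10^+1.65 + 10^-0.03)
   = 1 / (1 + 44.668 + 0.93325) = 1/46.602 = 0.02146
[CO3²⁻] = α₂ × DIC = 0.02146 × 9.65 = 0.2071 mmol/kg
Ksp = 10^(−6.23) = 5.888×10^-7
Ω = [Ca²⁺][CO3²⁻]/Ksp = (7.88×10^-3)(2.071×10^-4) / 5.888×10^-7 = 2.77

Ω = 2.77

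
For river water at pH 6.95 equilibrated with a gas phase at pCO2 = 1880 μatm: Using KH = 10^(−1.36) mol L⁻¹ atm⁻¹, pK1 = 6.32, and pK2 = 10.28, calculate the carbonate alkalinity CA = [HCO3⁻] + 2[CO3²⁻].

[CO2*] = KH · pCO2 = 10^(−1.36) × 1880×10^-6 = 8.206×10^-5 mol/L
α₀ = 1/(1 + K1/[H⁺] + K1K2/[H⁺]²) = 1/(1 + 10^+0.63 + 10^-2.70) = 0.1898
DIC = [CO2*]/α₀ = 8.206×10^-5 / 0.1898 = 0.4323 mmol/L
CA = (α₁ + 2α₂)·DIC = (0.8098 + 2×0.0003788) × 0.4323 = 0.350 mmol/L

CA = 0.350 mmol/L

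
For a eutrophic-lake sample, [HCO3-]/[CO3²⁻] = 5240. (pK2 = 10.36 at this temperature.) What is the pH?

From K2 = [H⁺][CO3²⁻]/[HCO3-]:  pH = pK2 − log₁₀([HCO3-]/[CO3²⁻])
log₁₀(5240) = +3.719
pH = 10.36 − (+3.719) = 6.64

pH = 6.64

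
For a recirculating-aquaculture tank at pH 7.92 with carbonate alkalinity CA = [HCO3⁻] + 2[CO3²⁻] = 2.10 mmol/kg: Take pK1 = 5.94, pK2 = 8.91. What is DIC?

DIC = 1.94 mmol/kg

CA = [HCO3⁻] + 2[CO3²⁻] = (α₁ + 2α₂)·DIC
At pH 7.92: [H⁺]/K1 = 10^-1.98 = 0.010471, K2/[H⁺] = 10^-0.99 = 0.10233
α₁ = 1/(1 + 0.010471 + 0.10233) = 1/1.1128 = 0.8986; α₂ = α₁·K2/[H⁺] = 0.09196
α₁ + 2α₂ = 1.0825
DIC = CA / (α₁ + 2α₂) = 2.10 / 1.0825 = 1.94 mmol/kg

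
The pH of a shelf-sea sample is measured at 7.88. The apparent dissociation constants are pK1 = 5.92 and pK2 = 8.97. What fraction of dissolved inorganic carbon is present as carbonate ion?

α₂ = 1 / (1 + [H⁺]/K2 + [H⁺]²/(K1K2)) = 1 / (1 + 10^+1.09 + 10^-0.87)
   = 1 / (1 + 12.303 + 0.13490) = 1/13.438 = 0.07442

α₂ = 0.0744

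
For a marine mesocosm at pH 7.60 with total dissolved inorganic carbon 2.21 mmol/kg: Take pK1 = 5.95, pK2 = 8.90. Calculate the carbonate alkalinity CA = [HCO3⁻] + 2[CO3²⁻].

CA = [HCO3⁻] + 2[CO3²⁻] = (α₁ + 2α₂)·DIC
At pH 7.60: [H⁺]/K1 = 10^-1.65 = 0.022387, K2/[H⁺] = 10^-1.30 = 0.050119
α₁ = 1/(1 + 0.022387 + 0.050119) = 1/1.0725 = 0.9324; α₂ = α₁·K2/[H⁺] = 0.04673
α₁ + 2α₂ = 1.0259
CA = 1.0259 × 2.21 = 2.27 mmol/kg

CA = 2.27 mmol/kg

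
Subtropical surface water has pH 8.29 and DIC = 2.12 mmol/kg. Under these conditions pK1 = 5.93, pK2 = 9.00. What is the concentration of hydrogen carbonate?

[HCO3⁻] = 1.77 mmol/kg

α₁ = 1 / (1 + [H⁺]/K1 + K2/[H⁺]) = 1 / (1 + 10^-2.36 + 10^-0.71)
   = 1 / (1 + 0.0043652 + 0.19498) = 1/1.1993 = 0.8338
[HCO3⁻] = α₁ × DIC = 0.8338 × 2.12 = 1.77 mmol/kg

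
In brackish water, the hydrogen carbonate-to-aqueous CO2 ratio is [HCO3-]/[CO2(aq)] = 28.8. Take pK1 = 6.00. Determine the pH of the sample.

From K1 = [H⁺][HCO3-]/[CO2(aq)]:  pH = pK1 + log₁₀([HCO3-]/[CO2(aq)])
log₁₀(28.8) = +1.459
pH = 6.00 + (+1.459) = 7.46

pH = 7.46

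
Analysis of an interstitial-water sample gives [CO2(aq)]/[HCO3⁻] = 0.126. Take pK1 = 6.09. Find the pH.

pH = 6.99

From K1 = [H⁺][HCO3⁻]/[CO2(aq)]:  pH = pK1 − log₁₀([CO2(aq)]/[HCO3⁻])
log₁₀(0.126) = -0.900
pH = 6.09 − (-0.900) = 6.99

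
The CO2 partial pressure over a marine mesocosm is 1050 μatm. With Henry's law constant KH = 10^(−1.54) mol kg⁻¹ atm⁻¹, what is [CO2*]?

KH = 10^(−1.54) = 2.884×10^-2 mol kg⁻¹ atm⁻¹
[CO2*] = KH · pCO2 = 2.884×10^-2 × 1050×10^-6 atm = 3.03×10^-5 mol/kg

[CO2*] = 30.3 μmol/kg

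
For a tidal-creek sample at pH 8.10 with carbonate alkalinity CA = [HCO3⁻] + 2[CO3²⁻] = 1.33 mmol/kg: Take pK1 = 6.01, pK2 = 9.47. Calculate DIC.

DIC = 1.29 mmol/kg

CA = [HCO3⁻] + 2[CO3²⁻] = (α₁ + 2α₂)·DIC
At pH 8.10: [H⁺]/K1 = 10^-2.09 = 0.0081283, K2/[H⁺] = 10^-1.37 = 0.042658
α₁ = 1/(1 + 0.0081283 + 0.042658) = 1/1.0508 = 0.9517; α₂ = α₁·K2/[H⁺] = 0.04060
α₁ + 2α₂ = 1.0329
DIC = CA / (α₁ + 2α₂) = 1.33 / 1.0329 = 1.29 mmol/kg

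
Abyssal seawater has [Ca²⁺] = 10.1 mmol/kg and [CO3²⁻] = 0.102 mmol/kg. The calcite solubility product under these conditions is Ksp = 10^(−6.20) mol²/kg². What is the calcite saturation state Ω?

Ksp = 10^(−6.20) = 6.310×10^-7
Ω = [Ca²⁺][CO3²⁻]/Ksp = (10.1×10^-3)(0.102×10^-3) / 6.310×10^-7 = 1.63

Ω = 1.63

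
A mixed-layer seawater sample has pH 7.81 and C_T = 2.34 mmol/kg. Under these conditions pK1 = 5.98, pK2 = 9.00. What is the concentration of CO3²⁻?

[CO3²⁻] = 0.140 mmol/kg

α₂ = 1 / (1 + [H⁺]/K2 + [H⁺]²/(K1K2)) = 1 / (1 + 10^+1.19 + 10^-0.64)
   = 1 / (1 + 15.488 + 0.22909) = 1/16.717 = 0.05982
[CO3²⁻] = α₂ × DIC = 0.05982 × 2.34 = 0.140 mmol/kg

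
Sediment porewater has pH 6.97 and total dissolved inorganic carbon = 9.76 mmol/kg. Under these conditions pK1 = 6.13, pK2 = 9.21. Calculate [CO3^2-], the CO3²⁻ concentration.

[CO3²⁻] = 0.0488 mmol/kg

α₂ = 1 / (1 + [H⁺]/K2 + [H⁺]²/(K1K2)) = 1 / (1 + 10^+2.24 + 10^+1.40)
   = 1 / (1 + 173.78 + 25.119) = 1/199.90 = 0.005003
[CO3²⁻] = α₂ × DIC = 0.005003 × 9.76 = 0.0488 mmol/kg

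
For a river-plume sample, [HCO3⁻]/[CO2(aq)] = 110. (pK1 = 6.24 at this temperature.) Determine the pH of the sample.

pH = 8.28

From K1 = [H⁺][HCO3⁻]/[CO2(aq)]:  pH = pK1 + log₁₀([HCO3⁻]/[CO2(aq)])
log₁₀(110) = +2.041
pH = 6.24 + (+2.041) = 8.28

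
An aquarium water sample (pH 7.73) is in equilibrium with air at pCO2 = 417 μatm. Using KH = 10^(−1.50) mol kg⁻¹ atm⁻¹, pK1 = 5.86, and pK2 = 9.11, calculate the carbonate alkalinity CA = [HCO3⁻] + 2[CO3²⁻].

CA = 1.06 mmol/kg

[CO2*] = KH · pCO2 = 10^(−1.50) × 417×10^-6 = 1.319×10^-5 mol/kg
α₀ = 1/(1 + K1/[H⁺] + K1K2/[H⁺]²) = 1/(1 + 10^+1.87 + 10^+0.49) = 0.01278
DIC = [CO2*]/α₀ = 1.319×10^-5 / 0.01278 = 1.031 mmol/kg
CA = (α₁ + 2α₂)·DIC = (0.9477 + 2×0.03951) × 1.031 = 1.06 mmol/kg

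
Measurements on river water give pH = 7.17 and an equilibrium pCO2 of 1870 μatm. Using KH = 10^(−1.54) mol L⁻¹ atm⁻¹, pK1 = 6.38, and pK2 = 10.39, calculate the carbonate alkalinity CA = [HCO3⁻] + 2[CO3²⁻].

CA = 0.333 mmol/L

[CO2*] = KH · pCO2 = 10^(−1.54) × 1870×10^-6 = 5.393×10^-5 mol/L
α₀ = 1/(1 + K1/[H⁺] + K1K2/[H⁺]²) = 1/(1 + 10^+0.79 + 10^-2.43) = 0.1395
DIC = [CO2*]/α₀ = 5.393×10^-5 / 0.1395 = 0.3867 mmol/L
CA = (α₁ + 2α₂)·DIC = (0.8600 + 2×0.0005182) × 0.3867 = 0.333 mmol/L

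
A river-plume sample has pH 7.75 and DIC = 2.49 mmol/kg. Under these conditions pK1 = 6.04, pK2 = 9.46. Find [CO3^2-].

α₂ = 1 / (1 + [H⁺]/K2 + [H⁺]²/(K1K2)) = 1 / (1 + 10^+1.71 + 10^+0.00)
   = 1 / (1 + 51.286 + 1.0000) = 1/53.286 = 0.01877
[CO3²⁻] = α₂ × DIC = 0.01877 × 2.49 = 0.0467 mmol/kg

[CO3²⁻] = 0.0467 mmol/kg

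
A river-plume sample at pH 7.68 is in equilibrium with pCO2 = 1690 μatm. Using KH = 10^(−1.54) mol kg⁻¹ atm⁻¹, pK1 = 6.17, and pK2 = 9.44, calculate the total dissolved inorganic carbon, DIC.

DIC = 1.65 mmol/kg

[CO2*] = KH · pCO2 = 10^(−1.54) × 1690×10^-6 = 4.874×10^-5 mol/kg
α₀ = 1/(1 + K1/[H⁺] + K1K2/[H⁺]²) = 1/(1 + 10^+1.51 + 10^-0.25) = 0.02948
DIC = [CO2*]/α₀ = 4.874×10^-5 / 0.02948 = 1.65 mmol/kg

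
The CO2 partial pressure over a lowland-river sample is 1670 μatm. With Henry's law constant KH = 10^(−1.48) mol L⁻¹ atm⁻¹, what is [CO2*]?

KH = 10^(−1.48) = 3.311×10^-2 mol L⁻¹ atm⁻¹
[CO2*] = KH · pCO2 = 3.311×10^-2 × 1670×10^-6 atm = 5.53×10^-5 mol/L

[CO2*] = 55.3 μmol/L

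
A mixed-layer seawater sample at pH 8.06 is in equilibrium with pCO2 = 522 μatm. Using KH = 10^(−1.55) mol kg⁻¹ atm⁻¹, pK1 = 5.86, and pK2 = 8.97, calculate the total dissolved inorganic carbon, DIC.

DIC = 2.63 mmol/kg

[CO2*] = KH · pCO2 = 10^(−1.55) × 522×10^-6 = 1.471×10^-5 mol/kg
α₀ = 1/(1 + K1/[H⁺] + K1K2/[H⁺]²) = 1/(1 + 10^+2.20 + 10^+1.29) = 0.005587
DIC = [CO2*]/α₀ = 1.471×10^-5 / 0.005587 = 2.63 mmol/kg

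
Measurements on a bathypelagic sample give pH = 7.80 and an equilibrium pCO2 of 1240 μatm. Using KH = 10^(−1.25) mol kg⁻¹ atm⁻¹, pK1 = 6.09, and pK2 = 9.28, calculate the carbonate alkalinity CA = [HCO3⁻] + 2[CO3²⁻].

CA = 3.81 mmol/kg

[CO2*] = KH · pCO2 = 10^(−1.25) × 1240×10^-6 = 6.973×10^-5 mol/kg
α₀ = 1/(1 + K1/[H⁺] + K1K2/[H⁺]²) = 1/(1 + 10^+1.71 + 10^+0.23) = 0.01852
DIC = [CO2*]/α₀ = 6.973×10^-5 / 0.01852 = 3.764 mmol/kg
CA = (α₁ + 2α₂)·DIC = (0.9500 + 2×0.03146) × 3.764 = 3.81 mmol/kg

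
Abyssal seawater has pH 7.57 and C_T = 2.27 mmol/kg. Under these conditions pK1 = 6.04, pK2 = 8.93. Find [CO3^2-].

α₂ = 1 / (1 + [H⁺]/K2 + [H⁺]²/(K1K2)) = 1 / (1 + 10^+1.36 + 10^-0.17)
   = 1 / (1 + 22.909 + 0.67608) = 1/24.585 = 0.04068
[CO3²⁻] = α₂ × DIC = 0.04068 × 2.27 = 0.0923 mmol/kg

[CO3²⁻] = 0.0923 mmol/kg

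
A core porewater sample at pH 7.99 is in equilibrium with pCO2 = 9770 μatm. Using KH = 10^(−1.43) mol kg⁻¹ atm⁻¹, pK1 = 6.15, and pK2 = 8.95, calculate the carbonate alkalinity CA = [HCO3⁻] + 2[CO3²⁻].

[CO2*] = KH · pCO2 = 10^(−1.43) × 9770×10^-6 = 3.630×10^-4 mol/kg
α₀ = 1/(1 + K1/[H⁺] + K1K2/[H⁺]²) = 1/(1 + 10^+1.84 + 10^+0.88) = 0.01286
DIC = [CO2*]/α₀ = 3.630×10^-4 / 0.01286 = 28.23 mmol/kg
CA = (α₁ + 2α₂)·DIC = (0.8896 + 2×0.09754) × 28.23 = 30.6 mmol/kg

CA = 30.6 mmol/kg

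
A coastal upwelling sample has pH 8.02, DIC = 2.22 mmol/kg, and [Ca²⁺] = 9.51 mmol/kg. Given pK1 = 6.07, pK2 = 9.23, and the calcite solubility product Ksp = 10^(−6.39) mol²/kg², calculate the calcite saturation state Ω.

Ω = 2.98

α₂ = 1 / (1 + [H⁺]/K2 + [H⁺]²/(K1K2)) = 1 / (1 + 10^+1.21 + 10^-0.74)
   = 1 / (1 + 16.218 + 0.18197) = 1/17.400 = 0.05747
[CO3²⁻] = α₂ × DIC = 0.05747 × 2.22 = 0.1276 mmol/kg
Ksp = 10^(−6.39) = 4.074×10^-7
Ω = [Ca²⁺][CO3²⁻]/Ksp = (9.51×10^-3)(1.276×10^-4) / 4.074×10^-7 = 2.98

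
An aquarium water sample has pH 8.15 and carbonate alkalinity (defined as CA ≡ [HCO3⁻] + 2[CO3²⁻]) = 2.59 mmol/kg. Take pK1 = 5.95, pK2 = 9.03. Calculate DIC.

DIC = 2.33 mmol/kg

CA = [HCO3⁻] + 2[CO3²⁻] = (α₁ + 2α₂)·DIC
At pH 8.15: [H⁺]/K1 = 10^-2.20 = 0.0063096, K2/[H⁺] = 10^-0.88 = 0.13183
α₁ = 1/(1 + 0.0063096 + 0.13183) = 1/1.1381 = 0.8786; α₂ = α₁·K2/[H⁺] = 0.1158
α₁ + 2α₂ = 1.1103
DIC = CA / (α₁ + 2α₂) = 2.59 / 1.1103 = 2.33 mmol/kg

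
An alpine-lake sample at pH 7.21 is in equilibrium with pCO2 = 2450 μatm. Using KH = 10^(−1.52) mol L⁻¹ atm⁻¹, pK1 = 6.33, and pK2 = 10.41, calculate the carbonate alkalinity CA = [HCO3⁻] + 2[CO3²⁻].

[CO2*] = KH · pCO2 = 10^(−1.52) × 2450×10^-6 = 7.399×10^-5 mol/L
α₀ = 1/(1 + K1/[H⁺] + K1K2/[H⁺]²) = 1/(1 + 10^+0.88 + 10^-2.32) = 0.1164
DIC = [CO2*]/α₀ = 7.399×10^-5 / 0.1164 = 0.6356 mmol/L
CA = (α₁ + 2α₂)·DIC = (0.8830 + 2×0.0005572) × 0.6356 = 0.562 mmol/L

CA = 0.562 mmol/L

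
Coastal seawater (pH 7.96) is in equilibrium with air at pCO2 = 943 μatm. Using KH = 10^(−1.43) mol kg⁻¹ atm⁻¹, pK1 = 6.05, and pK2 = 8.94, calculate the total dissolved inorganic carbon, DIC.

[CO2*] = KH · pCO2 = 10^(−1.43) × 943×10^-6 = 3.504×10^-5 mol/kg
α₀ = 1/(1 + K1/[H⁺] + K1K2/[H⁺]²) = 1/(1 + 10^+1.91 + 10^+0.93) = 0.01101
DIC = [CO2*]/α₀ = 3.504×10^-5 / 0.01101 = 3.18 mmol/kg

DIC = 3.18 mmol/kg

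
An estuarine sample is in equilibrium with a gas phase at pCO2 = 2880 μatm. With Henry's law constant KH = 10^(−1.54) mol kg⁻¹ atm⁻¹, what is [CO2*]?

[CO2*] = 83.1 μmol/kg

KH = 10^(−1.54) = 2.884×10^-2 mol kg⁻¹ atm⁻¹
[CO2*] = KH · pCO2 = 2.884×10^-2 × 2880×10^-6 atm = 8.31×10^-5 mol/kg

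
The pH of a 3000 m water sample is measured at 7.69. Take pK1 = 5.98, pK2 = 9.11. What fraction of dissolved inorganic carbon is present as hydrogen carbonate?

α₁ = 1 / (1 + [H⁺]/K1 + K2/[H⁺]) = 1 / (1 + 10^-1.71 + 10^-1.42)
   = 1 / (1 + 0.019498 + 0.038019) = 1/1.0575 = 0.9456

α₁ = 0.946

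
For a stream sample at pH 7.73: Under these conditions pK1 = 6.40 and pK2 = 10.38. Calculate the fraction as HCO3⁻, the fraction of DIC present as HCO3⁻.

α₁ = 0.953

α₁ = 1 / (1 + [H⁺]/K1 + K2/[H⁺]) = 1 / (1 + 10^-1.33 + 10^-2.65)
   = 1 / (1 + 0.046774 + 0.0022387) = 1/1.0490 = 0.9533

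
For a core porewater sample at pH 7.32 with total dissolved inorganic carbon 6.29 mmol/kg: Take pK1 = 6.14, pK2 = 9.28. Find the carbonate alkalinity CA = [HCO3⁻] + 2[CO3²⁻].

CA = 5.97 mmol/kg

CA = [HCO3⁻] + 2[CO3²⁻] = (α₁ + 2α₂)·DIC
At pH 7.32: [H⁺]/K1 = 10^-1.18 = 0.066069, K2/[H⁺] = 10^-1.96 = 0.010965
α₁ = 1/(1 + 0.066069 + 0.010965) = 1/1.0770 = 0.9285; α₂ = α₁·K2/[H⁺] = 0.01018
α₁ + 2α₂ = 0.9488
CA = 0.9488 × 6.29 = 5.97 mmol/kg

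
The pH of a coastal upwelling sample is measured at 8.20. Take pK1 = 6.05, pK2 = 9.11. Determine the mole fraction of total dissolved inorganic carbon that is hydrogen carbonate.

α₁ = 1 / (1 + [H⁺]/K1 + K2/[H⁺]) = 1 / (1 + 10^-2.15 + 10^-0.91)
   = 1 / (1 + 0.0070795 + 0.12303) = 1/1.1301 = 0.8849

α₁ = 0.885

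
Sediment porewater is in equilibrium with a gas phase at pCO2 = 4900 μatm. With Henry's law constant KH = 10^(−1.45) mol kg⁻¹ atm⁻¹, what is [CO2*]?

[CO2*] = 174 μmol/kg

KH = 10^(−1.45) = 3.548×10^-2 mol kg⁻¹ atm⁻¹
[CO2*] = KH · pCO2 = 3.548×10^-2 × 4900×10^-6 atm = 1.74×10^-4 mol/kg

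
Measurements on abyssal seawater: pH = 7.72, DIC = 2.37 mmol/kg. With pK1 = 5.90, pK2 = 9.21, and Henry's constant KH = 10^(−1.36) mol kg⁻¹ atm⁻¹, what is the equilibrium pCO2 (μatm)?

pCO2 = 785 μatm

α₀ = 1 / (1 + K1/[H⁺] + K1K2/[H⁺]²) = 1 / (1 + 10^+1.82 + 10^+0.33)
   = 1 / (1 + 66.069 + 2.1380) = 1/69.207 = 0.01445
[CO2*] = α₀ × DIC = 0.01445 × 2.37 = 0.03424 mmol/kg
pCO2 = [CO2*]/KH = 3.424×10^-5 / 4.365×10^-2 = 785 μatm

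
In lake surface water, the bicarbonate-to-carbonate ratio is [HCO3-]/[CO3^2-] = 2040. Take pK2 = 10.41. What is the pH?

pH = 7.10

From K2 = [H⁺][CO3^2-]/[HCO3-]:  pH = pK2 − log₁₀([HCO3-]/[CO3^2-])
log₁₀(2040) = +3.310
pH = 10.41 − (+3.310) = 7.10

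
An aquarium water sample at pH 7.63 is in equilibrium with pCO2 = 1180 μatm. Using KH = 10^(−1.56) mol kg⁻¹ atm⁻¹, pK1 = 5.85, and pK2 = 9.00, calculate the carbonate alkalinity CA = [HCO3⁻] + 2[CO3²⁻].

CA = 2.13 mmol/kg

[CO2*] = KH · pCO2 = 10^(−1.56) × 1180×10^-6 = 3.250×10^-5 mol/kg
α₀ = 1/(1 + K1/[H⁺] + K1K2/[H⁺]²) = 1/(1 + 10^+1.78 + 10^+0.41) = 0.01567
DIC = [CO2*]/α₀ = 3.250×10^-5 / 0.01567 = 2.074 mmol/kg
CA = (α₁ + 2α₂)·DIC = (0.9441 + 2×0.04027) × 2.074 = 2.13 mmol/kg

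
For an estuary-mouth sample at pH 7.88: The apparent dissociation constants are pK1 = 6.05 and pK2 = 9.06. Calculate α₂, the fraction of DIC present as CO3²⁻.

α₂ = 0.0611

α₂ = 1 / (1 + [H⁺]/K2 + [H⁺]²/(K1K2)) = 1 / (1 + 10^+1.18 + 10^-0.65)
   = 1 / (1 + 15.136 + 0.22387) = 1/16.359 = 0.06113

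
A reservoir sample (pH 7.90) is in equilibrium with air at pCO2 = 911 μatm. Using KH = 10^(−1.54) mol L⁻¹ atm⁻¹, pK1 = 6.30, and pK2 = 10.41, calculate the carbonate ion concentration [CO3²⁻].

[CO3²⁻] = 3.23 μmol/L

[CO2*] = KH · pCO2 = 10^(−1.54) × 911×10^-6 = 2.627×10^-5 mol/L
α₀ = 1/(1 + K1/[H⁺] + K1K2/[H⁺]²) = 1/(1 + 10^+1.60 + 10^-0.91) = 0.02443
DIC = [CO2*]/α₀ = 2.627×10^-5 / 0.02443 = 1.075 mmol/L
[CO3²⁻] = α₂·DIC; α₂ = 0.003006, so [CO3²⁻] = 0.003006 × 1.075 = 0.00323 mmol/L = 3.23 μmol/L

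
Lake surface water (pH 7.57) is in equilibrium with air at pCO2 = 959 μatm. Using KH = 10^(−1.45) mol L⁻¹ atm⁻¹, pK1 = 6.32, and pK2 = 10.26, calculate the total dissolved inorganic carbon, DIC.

DIC = 0.640 mmol/L

[CO2*] = KH · pCO2 = 10^(−1.45) × 959×10^-6 = 3.403×10^-5 mol/L
α₀ = 1/(1 + K1/[H⁺] + K1K2/[H⁺]²) = 1/(1 + 10^+1.25 + 10^-1.44) = 0.05314
DIC = [CO2*]/α₀ = 3.403×10^-5 / 0.05314 = 0.640 mmol/L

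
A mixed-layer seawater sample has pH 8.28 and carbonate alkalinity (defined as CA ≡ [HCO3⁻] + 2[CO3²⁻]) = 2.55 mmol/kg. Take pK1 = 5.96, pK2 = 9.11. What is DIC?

CA = [HCO3⁻] + 2[CO3²⁻] = (α₁ + 2α₂)·DIC
At pH 8.28: [H⁺]/K1 = 10^-2.32 = 0.0047863, K2/[H⁺] = 10^-0.83 = 0.14791
α₁ = 1/(1 + 0.0047863 + 0.14791) = 1/1.1527 = 0.8675; α₂ = α₁·K2/[H⁺] = 0.1283
α₁ + 2α₂ = 1.1242
DIC = CA / (α₁ + 2α₂) = 2.55 / 1.1242 = 2.27 mmol/kg

DIC = 2.27 mmol/kg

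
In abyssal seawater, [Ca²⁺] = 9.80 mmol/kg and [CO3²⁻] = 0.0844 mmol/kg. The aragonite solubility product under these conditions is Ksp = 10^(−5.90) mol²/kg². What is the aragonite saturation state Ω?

Ω = 0.657

Ksp = 10^(−5.90) = 1.259×10^-6
Ω = [Ca²⁺][CO3²⁻]/Ksp = (9.80×10^-3)(0.0844×10^-3) / 1.259×10^-6 = 0.657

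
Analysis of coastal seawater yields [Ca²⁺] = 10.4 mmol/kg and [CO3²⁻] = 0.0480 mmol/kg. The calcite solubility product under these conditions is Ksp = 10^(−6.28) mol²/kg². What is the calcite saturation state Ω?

Ksp = 10^(−6.28) = 5.248×10^-7
Ω = [Ca²⁺][CO3²⁻]/Ksp = (10.4×10^-3)(0.0480×10^-3) / 5.248×10^-7 = 0.951

Ω = 0.951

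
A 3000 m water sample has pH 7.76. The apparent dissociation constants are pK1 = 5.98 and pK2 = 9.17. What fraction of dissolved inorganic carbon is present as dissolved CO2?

α₀ = 1 / (1 + K1/[H⁺] + K1K2/[H⁺]²) = 1 / (1 + 10^+1.78 + 10^+0.37)
   = 1 / (1 + 60.256 + 2.3442) = 1/63.600 = 0.01572

α₀ = 0.0157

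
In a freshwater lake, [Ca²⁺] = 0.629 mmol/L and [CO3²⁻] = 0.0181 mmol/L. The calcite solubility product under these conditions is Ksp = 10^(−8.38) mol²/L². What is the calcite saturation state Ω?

Ω = 2.73

Ksp = 10^(−8.38) = 4.169×10^-9
Ω = [Ca²⁺][CO3²⁻]/Ksp = (0.629×10^-3)(0.0181×10^-3) / 4.169×10^-9 = 2.73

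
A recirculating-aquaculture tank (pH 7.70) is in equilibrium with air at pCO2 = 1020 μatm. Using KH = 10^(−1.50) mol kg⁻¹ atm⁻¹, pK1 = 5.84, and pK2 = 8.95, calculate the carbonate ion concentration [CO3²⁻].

[CO3²⁻] = 0.131 mmol/kg

[CO2*] = KH · pCO2 = 10^(−1.50) × 1020×10^-6 = 3.226×10^-5 mol/kg
α₀ = 1/(1 + K1/[H⁺] + K1K2/[H⁺]²) = 1/(1 + 10^+1.86 + 10^+0.61) = 0.01290
DIC = [CO2*]/α₀ = 3.226×10^-5 / 0.01290 = 2.500 mmol/kg
[CO3²⁻] = α₂·DIC; α₂ = 0.05255, so [CO3²⁻] = 0.05255 × 2.500 = 0.131 mmol/kg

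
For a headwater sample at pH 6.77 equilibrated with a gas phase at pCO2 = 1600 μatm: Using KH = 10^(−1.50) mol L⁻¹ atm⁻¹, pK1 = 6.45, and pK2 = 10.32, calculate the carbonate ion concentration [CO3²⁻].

[CO3²⁻] = 0.0298 μmol/L

[CO2*] = KH · pCO2 = 10^(−1.50) × 1600×10^-6 = 5.060×10^-5 mol/L
α₀ = 1/(1 + K1/[H⁺] + K1K2/[H⁺]²) = 1/(1 + 10^+0.32 + 10^-3.23) = 0.3236
DIC = [CO2*]/α₀ = 5.060×10^-5 / 0.3236 = 0.1563 mmol/L
[CO3²⁻] = α₂·DIC; α₂ = 0.0001906, so [CO3²⁻] = 0.0001906 × 0.1563 = 2.98×10^-5 mmol/L = 0.0298 μmol/L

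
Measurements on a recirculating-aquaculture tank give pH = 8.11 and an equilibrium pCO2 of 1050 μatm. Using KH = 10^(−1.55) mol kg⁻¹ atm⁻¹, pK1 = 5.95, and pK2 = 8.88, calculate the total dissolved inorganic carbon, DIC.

[CO2*] = KH · pCO2 = 10^(−1.55) × 1050×10^-6 = 2.959×10^-5 mol/kg
α₀ = 1/(1 + K1/[H⁺] + K1K2/[H⁺]²) = 1/(1 + 10^+2.16 + 10^+1.39) = 0.005879
DIC = [CO2*]/α₀ = 2.959×10^-5 / 0.005879 = 5.03 mmol/kg

DIC = 5.03 mmol/kg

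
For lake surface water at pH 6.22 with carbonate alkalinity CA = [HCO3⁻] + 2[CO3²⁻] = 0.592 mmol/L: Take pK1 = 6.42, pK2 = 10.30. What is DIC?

CA = [HCO3⁻] + 2[CO3²⁻] = (α₁ + 2α₂)·DIC
At pH 6.22: [H⁺]/K1 = 10^0.20 = 1.5849, K2/[H⁺] = 10^-4.08 = 8.3176×10^-5
α₁ = 1/(1 + 1.5849 + 8.3176×10^-5) = 1/2.5850 = 0.3869; α₂ = α₁·K2/[H⁺] = 3.218×10^-5
α₁ + 2α₂ = 0.3869
DIC = CA / (α₁ + 2α₂) = 0.592 / 0.3869 = 1.53 mmol/L

DIC = 1.53 mmol/L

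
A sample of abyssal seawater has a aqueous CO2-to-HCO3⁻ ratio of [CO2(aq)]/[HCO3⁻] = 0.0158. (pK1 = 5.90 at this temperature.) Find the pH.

From K1 = [H⁺][HCO3⁻]/[CO2(aq)]:  pH = pK1 − log₁₀([CO2(aq)]/[HCO3⁻])
log₁₀(0.0158) = -1.801
pH = 5.90 − (-1.801) = 7.70

pH = 7.70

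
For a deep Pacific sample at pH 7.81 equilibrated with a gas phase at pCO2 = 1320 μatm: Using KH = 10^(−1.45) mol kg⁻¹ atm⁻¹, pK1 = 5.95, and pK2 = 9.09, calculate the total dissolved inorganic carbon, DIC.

[CO2*] = KH · pCO2 = 10^(−1.45) × 1320×10^-6 = 4.684×10^-5 mol/kg
α₀ = 1/(1 + K1/[H⁺] + K1K2/[H⁺]²) = 1/(1 + 10^+1.86 + 10^+0.58) = 0.01295
DIC = [CO2*]/α₀ = 4.684×10^-5 / 0.01295 = 3.62 mmol/kg

DIC = 3.62 mmol/kg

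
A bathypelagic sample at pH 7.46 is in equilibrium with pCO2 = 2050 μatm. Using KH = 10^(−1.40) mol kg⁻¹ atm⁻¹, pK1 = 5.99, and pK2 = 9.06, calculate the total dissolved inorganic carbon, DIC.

[CO2*] = KH · pCO2 = 10^(−1.40) × 2050×10^-6 = 8.161×10^-5 mol/kg
α₀ = 1/(1 + K1/[H⁺] + K1K2/[H⁺]²) = 1/(1 + 10^+1.47 + 10^-0.13) = 0.03200
DIC = [CO2*]/α₀ = 8.161×10^-5 / 0.03200 = 2.55 mmol/kg

DIC = 2.55 mmol/kg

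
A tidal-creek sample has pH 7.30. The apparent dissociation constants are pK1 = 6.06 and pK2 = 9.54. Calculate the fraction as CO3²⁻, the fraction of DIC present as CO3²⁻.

α₂ = 1 / (1 + [H⁺]/K2 + [H⁺]²/(K1K2)) = 1 / (1 + 10^+2.24 + 10^+1.00)
   = 1 / (1 + 173.78 + 10.000) = 1/184.78 = 0.005412

α₂ = 0.00541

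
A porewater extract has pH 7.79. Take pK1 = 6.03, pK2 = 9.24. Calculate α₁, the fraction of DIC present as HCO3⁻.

α₁ = 1 / (1 + [H⁺]/K1 + K2/[H⁺]) = 1 / (1 + 10^-1.76 + 10^-1.45)
   = 1 / (1 + 0.017378 + 0.035481) = 1/1.0529 = 0.9498

α₁ = 0.950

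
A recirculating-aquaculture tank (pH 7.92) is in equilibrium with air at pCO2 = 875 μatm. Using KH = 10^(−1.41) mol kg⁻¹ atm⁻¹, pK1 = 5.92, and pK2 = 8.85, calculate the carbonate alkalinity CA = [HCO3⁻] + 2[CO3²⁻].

[CO2*] = KH · pCO2 = 10^(−1.41) × 875×10^-6 = 3.404×10^-5 mol/kg
α₀ = 1/(1 + K1/[H⁺] + K1K2/[H⁺]²) = 1/(1 + 10^+2.00 + 10^+1.07) = 0.008869
DIC = [CO2*]/α₀ = 3.404×10^-5 / 0.008869 = 3.838 mmol/kg
CA = (α₁ + 2α₂)·DIC = (0.8869 + 2×0.1042) × 3.838 = 4.20 mmol/kg

CA = 4.20 mmol/kg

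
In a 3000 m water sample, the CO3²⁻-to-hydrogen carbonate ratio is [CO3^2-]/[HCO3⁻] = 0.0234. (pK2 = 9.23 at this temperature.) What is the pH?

From K2 = [H⁺][CO3^2-]/[HCO3⁻]:  pH = pK2 + log₁₀([CO3^2-]/[HCO3⁻])
log₁₀(0.0234) = -1.631
pH = 9.23 + (-1.631) = 7.60

pH = 7.60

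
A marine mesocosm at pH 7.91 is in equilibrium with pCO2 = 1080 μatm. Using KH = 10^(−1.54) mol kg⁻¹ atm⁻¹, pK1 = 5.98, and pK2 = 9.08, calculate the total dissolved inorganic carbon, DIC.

[CO2*] = KH · pCO2 = 10^(−1.54) × 1080×10^-6 = 3.115×10^-5 mol/kg
α₀ = 1/(1 + K1/[H⁺] + K1K2/[H⁺]²) = 1/(1 + 10^+1.93 + 10^+0.76) = 0.01089
DIC = [CO2*]/α₀ = 3.115×10^-5 / 0.01089 = 2.86 mmol/kg

DIC = 2.86 mmol/kg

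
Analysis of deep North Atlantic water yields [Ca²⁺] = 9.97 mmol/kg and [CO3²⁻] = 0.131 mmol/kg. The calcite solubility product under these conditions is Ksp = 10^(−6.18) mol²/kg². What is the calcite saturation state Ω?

Ksp = 10^(−6.18) = 6.607×10^-7
Ω = [Ca²⁺][CO3²⁻]/Ksp = (9.97×10^-3)(0.131×10^-3) / 6.607×10^-7 = 1.98

Ω = 1.98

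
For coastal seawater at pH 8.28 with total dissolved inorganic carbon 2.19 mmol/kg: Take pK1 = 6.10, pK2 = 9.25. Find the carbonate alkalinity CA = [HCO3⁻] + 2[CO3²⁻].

CA = 2.39 mmol/kg

CA = [HCO3⁻] + 2[CO3²⁻] = (α₁ + 2α₂)·DIC
At pH 8.28: [H⁺]/K1 = 10^-2.18 = 0.0066069, K2/[H⁺] = 10^-0.97 = 0.10715
α₁ = 1/(1 + 0.0066069 + 0.10715) = 1/1.1138 = 0.8979; α₂ = α₁·K2/[H⁺] = 0.09621
α₁ + 2α₂ = 1.0903
CA = 1.0903 × 2.19 = 2.39 mmol/kg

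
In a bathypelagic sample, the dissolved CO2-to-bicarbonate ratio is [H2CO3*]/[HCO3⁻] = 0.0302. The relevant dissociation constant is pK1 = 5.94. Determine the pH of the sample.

pH = 7.46

From K1 = [H⁺][HCO3⁻]/[H2CO3*]:  pH = pK1 − log₁₀([H2CO3*]/[HCO3⁻])
log₁₀(0.0302) = -1.520
pH = 5.94 − (-1.520) = 7.46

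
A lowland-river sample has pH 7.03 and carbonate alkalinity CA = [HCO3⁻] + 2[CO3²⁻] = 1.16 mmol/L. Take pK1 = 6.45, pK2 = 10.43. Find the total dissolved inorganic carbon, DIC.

CA = [HCO3⁻] + 2[CO3²⁻] = (α₁ + 2α₂)·DIC
At pH 7.03: [H⁺]/K1 = 10^-0.58 = 0.26303, K2/[H⁺] = 10^-3.40 = 0.00039811
α₁ = 1/(1 + 0.26303 + 0.00039811) = 1/1.2634 = 0.7915; α₂ = α₁·K2/[H⁺] = 0.0003151
α₁ + 2α₂ = 0.7921
DIC = CA / (α₁ + 2α₂) = 1.16 / 0.7921 = 1.46 mmol/L

DIC = 1.46 mmol/L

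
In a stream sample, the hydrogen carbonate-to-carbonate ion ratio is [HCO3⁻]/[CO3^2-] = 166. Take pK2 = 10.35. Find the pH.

From K2 = [H⁺][CO3^2-]/[HCO3⁻]:  pH = pK2 − log₁₀([HCO3⁻]/[CO3^2-])
log₁₀(166) = +2.220
pH = 10.35 − (+2.220) = 8.13

pH = 8.13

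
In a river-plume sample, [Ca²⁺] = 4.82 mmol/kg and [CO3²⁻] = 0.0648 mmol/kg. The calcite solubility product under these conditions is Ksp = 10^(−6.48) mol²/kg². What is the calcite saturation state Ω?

Ksp = 10^(−6.48) = 3.311×10^-7
Ω = [Ca²⁺][CO3²⁻]/Ksp = (4.82×10^-3)(0.0648×10^-3) / 3.311×10^-7 = 0.943

Ω = 0.943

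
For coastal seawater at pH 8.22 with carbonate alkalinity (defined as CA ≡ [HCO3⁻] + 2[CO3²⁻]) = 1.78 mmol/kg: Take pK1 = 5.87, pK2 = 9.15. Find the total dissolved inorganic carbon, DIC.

DIC = 1.62 mmol/kg

CA = [HCO3⁻] + 2[CO3²⁻] = (α₁ + 2α₂)·DIC
At pH 8.22: [H⁺]/K1 = 10^-2.35 = 0.0044668, K2/[H⁺] = 10^-0.93 = 0.11749
α₁ = 1/(1 + 0.0044668 + 0.11749) = 1/1.1220 = 0.8913; α₂ = α₁·K2/[H⁺] = 0.1047
α₁ + 2α₂ = 1.1007
DIC = CA / (α₁ + 2α₂) = 1.78 / 1.1007 = 1.62 mmol/kg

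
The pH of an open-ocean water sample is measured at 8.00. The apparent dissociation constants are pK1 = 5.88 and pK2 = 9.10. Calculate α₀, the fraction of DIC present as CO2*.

α₀ = 0.00698

α₀ = 1 / (1 + K1/[H⁺] + K1K2/[H⁺]²) = 1 / (1 + 10^+2.12 + 10^+1.02)
   = 1 / (1 + 131.83 + 10.471) = 1/143.30 = 0.006979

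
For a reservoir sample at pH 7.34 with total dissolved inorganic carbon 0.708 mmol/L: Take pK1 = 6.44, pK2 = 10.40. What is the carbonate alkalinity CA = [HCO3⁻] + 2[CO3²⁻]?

CA = [HCO3⁻] + 2[CO3²⁻] = (α₁ + 2α₂)·DIC
At pH 7.34: [H⁺]/K1 = 10^-0.90 = 0.12589, K2/[H⁺] = 10^-3.06 = 0.00087096
α₁ = 1/(1 + 0.12589 + 0.00087096) = 1/1.1268 = 0.8875; α₂ = α₁·K2/[H⁺] = 0.0007730
α₁ + 2α₂ = 0.8890
CA = 0.8890 × 0.708 = 0.629 mmol/L

CA = 0.629 mmol/L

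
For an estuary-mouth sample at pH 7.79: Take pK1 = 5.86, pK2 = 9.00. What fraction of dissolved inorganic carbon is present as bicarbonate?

α₁ = 0.932

α₁ = 1 / (1 + [H⁺]/K1 + K2/[H⁺]) = 1 / (1 + 10^-1.93 + 10^-1.21)
   = 1 / (1 + 0.011749 + 0.061660) = 1/1.0734 = 0.9316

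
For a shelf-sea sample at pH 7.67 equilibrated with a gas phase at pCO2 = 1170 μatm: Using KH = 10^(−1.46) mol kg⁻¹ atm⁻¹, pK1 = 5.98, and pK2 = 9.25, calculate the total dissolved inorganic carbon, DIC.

DIC = 2.08 mmol/kg

[CO2*] = KH · pCO2 = 10^(−1.46) × 1170×10^-6 = 4.057×10^-5 mol/kg
α₀ = 1/(1 + K1/[H⁺] + K1K2/[H⁺]²) = 1/(1 + 10^+1.69 + 10^+0.11) = 0.01951
DIC = [CO2*]/α₀ = 4.057×10^-5 / 0.01951 = 2.08 mmol/kg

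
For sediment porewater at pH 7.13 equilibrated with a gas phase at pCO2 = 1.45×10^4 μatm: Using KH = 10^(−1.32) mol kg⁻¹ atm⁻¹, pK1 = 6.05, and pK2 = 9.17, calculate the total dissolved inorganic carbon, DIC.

[CO2*] = KH · pCO2 = 10^(−1.32) × 1.45×10^4×10^-6 = 6.940×10^-4 mol/kg
α₀ = 1/(1 + K1/[H⁺] + K1K2/[H⁺]²) = 1/(1 + 10^+1.08 + 10^-0.96) = 0.07615
DIC = [CO2*]/α₀ = 6.940×10^-4 / 0.07615 = 9.11 mmol/kg

DIC = 9.11 mmol/kg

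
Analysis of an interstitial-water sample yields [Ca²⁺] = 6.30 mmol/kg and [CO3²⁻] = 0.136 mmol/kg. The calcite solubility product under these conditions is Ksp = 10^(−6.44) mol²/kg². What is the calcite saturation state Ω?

Ksp = 10^(−6.44) = 3.631×10^-7
Ω = [Ca²⁺][CO3²⁻]/Ksp = (6.30×10^-3)(0.136×10^-3) / 3.631×10^-7 = 2.36

Ω = 2.36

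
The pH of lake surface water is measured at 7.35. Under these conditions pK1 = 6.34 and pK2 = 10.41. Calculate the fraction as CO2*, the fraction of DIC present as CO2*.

α₀ = 0.0890

α₀ = 1 / (1 + K1/[H⁺] + K1K2/[H⁺]²) = 1 / (1 + 10^+1.01 + 10^-2.05)
   = 1 / (1 + 10.233 + 0.0089125) = 1/11.242 = 0.08895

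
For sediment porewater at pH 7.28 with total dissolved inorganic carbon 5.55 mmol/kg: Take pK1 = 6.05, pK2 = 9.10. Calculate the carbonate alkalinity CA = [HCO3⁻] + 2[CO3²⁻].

CA = 5.32 mmol/kg

CA = [HCO3⁻] + 2[CO3²⁻] = (α₁ + 2α₂)·DIC
At pH 7.28: [H⁺]/K1 = 10^-1.23 = 0.058884, K2/[H⁺] = 10^-1.82 = 0.015136
α₁ = 1/(1 + 0.058884 + 0.015136) = 1/1.0740 = 0.9311; α₂ = α₁·K2/[H⁺] = 0.01409
α₁ + 2α₂ = 0.9593
CA = 0.9593 × 5.55 = 5.32 mmol/kg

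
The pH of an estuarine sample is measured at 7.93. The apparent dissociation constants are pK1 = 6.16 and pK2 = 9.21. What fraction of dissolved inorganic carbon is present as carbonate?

α₂ = 1 / (1 + [H⁺]/K2 + [H⁺]²/(K1K2)) = 1 / (1 + 10^+1.28 + 10^-0.49)
   = 1 / (1 + 19.055 + 0.32359) = 1/20.378 = 0.04907

α₂ = 0.0491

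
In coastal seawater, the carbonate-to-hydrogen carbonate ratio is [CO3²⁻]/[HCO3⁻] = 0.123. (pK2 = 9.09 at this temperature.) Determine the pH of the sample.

pH = 8.18

From K2 = [H⁺][CO3²⁻]/[HCO3⁻]:  pH = pK2 + log₁₀([CO3²⁻]/[HCO3⁻])
log₁₀(0.123) = -0.910
pH = 9.09 + (-0.910) = 8.18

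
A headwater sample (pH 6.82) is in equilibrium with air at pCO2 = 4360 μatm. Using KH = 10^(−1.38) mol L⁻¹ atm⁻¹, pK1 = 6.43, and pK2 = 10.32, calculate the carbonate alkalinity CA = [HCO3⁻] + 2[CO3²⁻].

[CO2*] = KH · pCO2 = 10^(−1.38) × 4360×10^-6 = 1.818×10^-4 mol/L
α₀ = 1/(1 + K1/[H⁺] + K1K2/[H⁺]²) = 1/(1 + 10^+0.39 + 10^-3.11) = 0.2894
DIC = [CO2*]/α₀ = 1.818×10^-4 / 0.2894 = 0.6281 mmol/L
CA = (α₁ + 2α₂)·DIC = (0.7104 + 2×0.0002246) × 0.6281 = 0.446 mmol/L

CA = 0.446 mmol/L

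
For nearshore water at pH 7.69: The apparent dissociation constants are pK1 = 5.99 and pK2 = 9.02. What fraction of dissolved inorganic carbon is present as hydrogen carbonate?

α₁ = 0.937

α₁ = 1 / (1 + [H⁺]/K1 + K2/[H⁺]) = 1 / (1 + 10^-1.70 + 10^-1.33)
   = 1 / (1 + 0.019953 + 0.046774) = 1/1.0667 = 0.9374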